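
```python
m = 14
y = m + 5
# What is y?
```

Trace:
`m = 14` → m = 14
`y = m + 5` → y = 19
So y = 19

Answer: 19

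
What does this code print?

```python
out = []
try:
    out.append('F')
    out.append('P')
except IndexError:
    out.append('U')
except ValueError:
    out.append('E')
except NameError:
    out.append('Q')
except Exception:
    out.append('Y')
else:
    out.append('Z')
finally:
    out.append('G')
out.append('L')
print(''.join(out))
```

Execution trace: 'F' (try body) → 'P' (try body, no exception) → 'Z' (else) → 'G' (finally) → 'L' (after the try/except). Output: FPZGL

Answer: FPZGL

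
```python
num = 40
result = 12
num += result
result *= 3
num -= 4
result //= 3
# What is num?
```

Trace:
`num = 40` → num = 40
`result = 12` → result = 12
`num += result` → num = 52
`result *= 3` → result = 36
`num -= 4` → num = 48
`result //= 3` → result = 12
So num = 48

Answer: 48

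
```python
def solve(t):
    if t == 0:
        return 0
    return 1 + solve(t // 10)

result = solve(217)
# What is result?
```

Count of digits of 217: 3

Answer: 3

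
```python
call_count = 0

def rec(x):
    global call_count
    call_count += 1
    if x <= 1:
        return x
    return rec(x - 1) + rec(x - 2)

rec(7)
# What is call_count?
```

Calls(x) = 1 + Calls(x-1) + Calls(x-2); Calls(0)=Calls(1)=1. For x=7 this gives 41.

Answer: 41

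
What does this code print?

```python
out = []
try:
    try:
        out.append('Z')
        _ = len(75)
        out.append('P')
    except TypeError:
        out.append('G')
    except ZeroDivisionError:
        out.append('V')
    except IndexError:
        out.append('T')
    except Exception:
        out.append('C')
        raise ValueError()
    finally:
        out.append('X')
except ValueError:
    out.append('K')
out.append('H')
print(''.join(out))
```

Execution trace: 'Z' (try body) → 'G' (except TypeError) → 'X' (finally) → 'H' (after the try/except). Output: ZGXH

Answer: ZGXH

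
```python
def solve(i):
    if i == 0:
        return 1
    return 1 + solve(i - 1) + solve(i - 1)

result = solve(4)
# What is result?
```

solve(i) = 1 + 2·solve(i-1), solve(0)=1. Closed form: (1+1)·2^4 - 1 = 31.

Answer: 31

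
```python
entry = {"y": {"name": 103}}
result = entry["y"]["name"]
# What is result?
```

Trace:
`entry = {"y": {"name": 103}}` → entry = {'y': {'name': 103}}
`result = entry["y"]["name"]` → result = 103
So result = 103

Answer: 103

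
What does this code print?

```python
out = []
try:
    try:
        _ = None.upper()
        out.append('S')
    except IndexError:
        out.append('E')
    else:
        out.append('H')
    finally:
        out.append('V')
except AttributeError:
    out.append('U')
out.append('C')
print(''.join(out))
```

Execution trace: 'V' (finally) → 'U' (outer except AttributeError) → 'C' (after the try/except). Output: VUC

Answer: VUC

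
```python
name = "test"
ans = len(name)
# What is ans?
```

Trace:
`name = "test"` → name = 'test'
`ans = len(name)` → ans = 4
So ans = 4

Answer: 4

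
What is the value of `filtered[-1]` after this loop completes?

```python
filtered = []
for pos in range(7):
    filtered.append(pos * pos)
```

Last element of squares 0 to 6
`filtered` takes the values: [] → [0] → [0, 1] → [0, 1, 4] → [0, 1, 4, 9] → [0, 1, 4, 9, 16] → [0, 1, 4, 9, 16, 25] → [0, 1, 4, 9, 16, 25, 36]
So `filtered[-1]` = 36

Answer: 36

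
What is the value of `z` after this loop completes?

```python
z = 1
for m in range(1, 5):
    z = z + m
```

Start at 1, add 1 through 4
`z` takes the values: 1 → 2 → 4 → 7 → 11

Answer: 11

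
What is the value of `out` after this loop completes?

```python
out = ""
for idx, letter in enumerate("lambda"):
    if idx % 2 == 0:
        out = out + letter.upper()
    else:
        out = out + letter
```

Uppercase even positions in 'lambda'
`out` takes the values: "" → "L" → "La" → "LaM" → "LaMb" → "LaMbD" → "LaMbDa"

Answer: "LaMbDa"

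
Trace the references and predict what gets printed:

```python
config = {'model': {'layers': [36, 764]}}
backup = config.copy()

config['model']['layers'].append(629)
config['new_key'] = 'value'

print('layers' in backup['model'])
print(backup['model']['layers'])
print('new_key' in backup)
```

Key concept: shallow copy gotcha with nested dict.
Step by step:
`config = {'model': {'layers': [36, 764]}}` → config = {'model': {'layers': [36, 764]}}
`backup = config.copy()` → backup = {'model': {'layers': [36, 764]}}
`config['model']['layers'].append(629)` → config = {'model': {'layers': [36, 764, 629]}}; backup = {'model': {'layers': [36, 764, 629]}}
`config['new_key'] = 'value'` → config = {'model': {'layers': [36, 764, 629]}, 'new_key': 'value'}
`print('layers' in backup['model'])` → prints True
`print(backup['model']['layers'])` → prints [36, 764, 629]
`print('new_key' in backup)` → prints False

Answer:
True
[36, 764, 629]
False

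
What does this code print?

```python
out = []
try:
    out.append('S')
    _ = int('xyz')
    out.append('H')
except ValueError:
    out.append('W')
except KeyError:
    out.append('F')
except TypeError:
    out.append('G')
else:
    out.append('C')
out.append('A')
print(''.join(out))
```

Execution trace: 'S' (try body) → 'W' (except ValueError) → 'A' (after the try/except). Output: SWA

Answer: SWA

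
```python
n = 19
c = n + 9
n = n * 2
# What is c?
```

Trace:
`n = 19` → n = 19
`c = n + 9` → c = 28
`n = n * 2` → n = 38
So c = 28

Answer: 28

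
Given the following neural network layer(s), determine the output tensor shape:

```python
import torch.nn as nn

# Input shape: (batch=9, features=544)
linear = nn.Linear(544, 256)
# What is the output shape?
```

Input: (9, 544) -> Output: (9, 256)

Answer: (9, 256)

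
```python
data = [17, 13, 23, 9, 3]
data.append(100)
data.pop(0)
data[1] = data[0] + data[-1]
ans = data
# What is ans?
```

Trace:
`data = [17, 13, 23, 9, 3]` → data = [17, 13, 23, 9, 3]
`data.append(100)` → data = [17, 13, 23, 9, 3, 100]
`data.pop(0)` → data = [13, 23, 9, 3, 100]
`data[1] = data[0] + data[-1]` → data = [13, 113, 9, 3, 100]
`ans = data` → ans = [13, 113, 9, 3, 100]
So ans = [13, 113, 9, 3, 100]

Answer: [13, 113, 9, 3, 100]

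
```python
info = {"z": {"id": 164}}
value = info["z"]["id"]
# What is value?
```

Trace:
`info = {"z": {"id": 164}}` → info = {'z': {'id': 164}}
`value = info["z"]["id"]` → value = 164
So value = 164

Answer: 164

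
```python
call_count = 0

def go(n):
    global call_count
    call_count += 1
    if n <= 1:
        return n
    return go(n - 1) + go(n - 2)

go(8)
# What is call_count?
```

Calls(n) = 1 + Calls(n-1) + Calls(n-2); Calls(0)=Calls(1)=1. For n=8 this gives 67.

Answer: 67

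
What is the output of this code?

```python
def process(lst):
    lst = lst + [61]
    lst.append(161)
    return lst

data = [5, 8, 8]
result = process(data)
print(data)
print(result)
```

Key concept: rebinding parameter vs mutation.
Step by step:
`data = [5, 8, 8]` → data = [5, 8, 8]
`result = process(data)` → result = [5, 8, 8, 61, 161]
`print(data)` → prints [5, 8, 8]
`print(result)` → prints [5, 8, 8, 61, 161]

Answer:
[5, 8, 8]
[5, 8, 8, 61, 161]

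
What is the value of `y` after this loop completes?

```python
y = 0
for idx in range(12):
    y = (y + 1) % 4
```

Increment mod 4, 12 times = 0
`y` takes the values: 0 → 1 → 2 → 3 → 0 → 1 → 2 → 3 → 0 → 1 → 2 → 3 → 0

Answer: 0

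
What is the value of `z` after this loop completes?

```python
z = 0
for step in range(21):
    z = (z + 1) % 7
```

Increment mod 7, 21 times = 0
`z` takes the values: 0 → 1 → 2 → 3 → 4 → 5 → 6 → 0 → 1 → 2 → 3 → 4 → 5 → 6 → 0 → 1 → 2 → 3 → 4 → 5 → 6 → 0

Answer: 0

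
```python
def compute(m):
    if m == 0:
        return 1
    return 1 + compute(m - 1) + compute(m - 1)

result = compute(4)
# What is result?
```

compute(m) = 1 + 2·compute(m-1), compute(0)=1. Closed form: (1+1)·2^4 - 1 = 31.

Answer: 31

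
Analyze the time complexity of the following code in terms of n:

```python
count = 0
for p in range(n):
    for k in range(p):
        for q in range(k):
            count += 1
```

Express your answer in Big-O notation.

Each loop level contributes: n × n × n. Multiplying the contributions gives O(n^3).

Answer: O(n^3)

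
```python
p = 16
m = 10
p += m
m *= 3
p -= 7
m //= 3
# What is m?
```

Trace:
`p = 16` → p = 16
`m = 10` → m = 10
`p += m` → p = 26
`m *= 3` → m = 30
`p -= 7` → p = 19
`m //= 3` → m = 10
So m = 10

Answer: 10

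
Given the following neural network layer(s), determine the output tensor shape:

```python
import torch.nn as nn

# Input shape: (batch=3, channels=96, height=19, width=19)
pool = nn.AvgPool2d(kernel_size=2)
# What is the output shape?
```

Input: (3, 96, 19, 19) -> Output: (3, 96, 9, 9)

Answer: (3, 96, 9, 9)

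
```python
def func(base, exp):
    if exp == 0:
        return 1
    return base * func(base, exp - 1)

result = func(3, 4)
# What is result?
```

func(3, 4) = 3 * 3 * 3 * 3 = 81

Answer: 81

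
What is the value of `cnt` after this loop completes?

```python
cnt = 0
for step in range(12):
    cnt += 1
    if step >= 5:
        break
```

Loop breaks when step reaches 5, cnt is 6
`cnt` takes the values: 0 → 1 → 2 → 3 → 4 → 5 → 6

Answer: 6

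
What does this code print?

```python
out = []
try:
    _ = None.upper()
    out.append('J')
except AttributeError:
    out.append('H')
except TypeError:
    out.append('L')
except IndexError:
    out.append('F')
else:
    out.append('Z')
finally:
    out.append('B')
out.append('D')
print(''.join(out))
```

Execution trace: 'H' (except AttributeError) → 'B' (finally) → 'D' (after the try/except). Output: HBD

Answer: HBD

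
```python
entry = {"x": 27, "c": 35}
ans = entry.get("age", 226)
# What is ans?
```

Trace:
`entry = {"x": 27, "c": 35}` → entry = {'x': 27, 'c': 35}
`ans = entry.get("age", 226)` → ans = 226
So ans = 226

Answer: 226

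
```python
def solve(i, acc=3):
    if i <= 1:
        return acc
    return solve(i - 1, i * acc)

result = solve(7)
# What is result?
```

Accumulator trace (n, acc): (7, 3) -> (6, 21) -> (5, 126) -> (4, 630) -> (3, 2520) -> (2, 7560) -> (1, 15120) -> return 15120

Answer: 15120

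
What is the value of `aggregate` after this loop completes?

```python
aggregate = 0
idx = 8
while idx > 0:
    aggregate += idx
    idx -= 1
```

Sum 8 down to 1
`aggregate` takes the values: 0 → 8 → 15 → 21 → 26 → 30 → 33 → 35 → 36

Answer: 36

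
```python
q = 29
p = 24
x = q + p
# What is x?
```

Trace:
`q = 29` → q = 29
`p = 24` → p = 24
`x = q + p` → x = 53
So x = 53

Answer: 53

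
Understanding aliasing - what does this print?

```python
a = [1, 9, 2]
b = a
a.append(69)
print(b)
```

Key concept: basic list aliasing.
Step by step:
`a = [1, 9, 2]` → a = [1, 9, 2]
`b = a` → b = [1, 9, 2] (same object as a)
`a.append(69)` → a = [1, 9, 2, 69] (same object as b); b = [1, 9, 2, 69] (same object as a)
`print(b)` → prints [1, 9, 2, 69]

Answer: [1, 9, 2, 69]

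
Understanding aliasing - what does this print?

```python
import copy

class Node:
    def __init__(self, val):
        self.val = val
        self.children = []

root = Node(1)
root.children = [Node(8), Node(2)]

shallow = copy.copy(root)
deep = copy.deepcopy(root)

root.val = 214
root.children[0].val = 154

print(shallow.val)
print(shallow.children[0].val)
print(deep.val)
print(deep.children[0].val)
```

Key concept: deep copy with custom objects.
Step by step:
`root = Node(1)` → root = Node(val=1, children=[])
`root.children = [Node(8), Node(2)]` → root = Node(val=1, children=[Node(val=8, children=[]), Node(val=2, children=[])])
`shallow = copy.copy(root)` → shallow = Node(val=1, children=[Node(val=8, children=[]), Node(val=2, children=[])])
`deep = copy.deepcopy(root)` → deep = Node(val=1, children=[Node(val=8, children=[]), Node(val=2, children=[])])
`root.val = 214` → root = Node(val=214, children=[Node(val=8, children=[]), Node(val=2, children=[])])
`root.children[0].val = 154` → root = Node(val=214, children=[Node(val=154, children=[]), Node(val=2, children=[])]); shallow = Node(val=1, children=[Node(val=154, children=[]), Node(val=2, children=[])])
`print(shallow.val)` → prints 1
`print(shallow.children[0].val)` → prints 154
`print(deep.val)` → prints 1
`print(deep.children[0].val)` → prints 8

Answer:
1
154
1
8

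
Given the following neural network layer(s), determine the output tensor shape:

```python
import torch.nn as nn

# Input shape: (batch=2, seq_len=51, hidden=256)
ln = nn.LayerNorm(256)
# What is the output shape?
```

Input: (2, 51, 256) -> Output: (2, 51, 256)

Answer: (2, 51, 256)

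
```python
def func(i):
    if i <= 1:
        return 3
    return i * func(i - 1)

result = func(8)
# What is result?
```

func(8) = 8 * 7 * 6 * 5 * 4 * 3 * 2 * 3 = 120960

Answer: 120960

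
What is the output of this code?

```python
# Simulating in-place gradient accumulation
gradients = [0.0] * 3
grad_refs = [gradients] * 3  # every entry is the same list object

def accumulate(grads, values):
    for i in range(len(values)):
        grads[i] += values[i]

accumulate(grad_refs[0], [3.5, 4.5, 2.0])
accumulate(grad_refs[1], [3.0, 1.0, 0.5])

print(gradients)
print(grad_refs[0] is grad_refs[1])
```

Key concept: gradient accumulation aliasing.
Step by step:
`gradients = [0.0] * 3` → gradients = [0.0, 0.0, 0.0]
`grad_refs = [gradients] * 3` → grad_refs = [[0.0, 0.0, 0.0], [0.0, 0.0, 0.0], [0.0, 0.0, 0.0]]
`accumulate(grad_refs[0], [3.5, 4.5, 2.0])` → gradients = [3.5, 4.5, 2.0]; grad_refs = [[3.5, 4.5, 2.0], [3.5, 4.5, 2.0], [3.5, 4.5, 2.0]]
`accumulate(grad_refs[1], [3.0, 1.0, 0.5])` → gradients = [6.5, 5.5, 2.5]; grad_refs = [[6.5, 5.5, 2.5], [6.5, 5.5, 2.5], [6.5, 5.5, 2.5]]
`print(gradients)` → prints [6.5, 5.5, 2.5]
`print(grad_refs[0] is grad_refs[1])` → prints True

Answer:
[6.5, 5.5, 2.5]
True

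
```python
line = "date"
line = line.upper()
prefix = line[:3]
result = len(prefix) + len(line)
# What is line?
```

Trace:
`line = "date"` → line = 'date'
`line = line.upper()` → line = 'DATE'
`prefix = line[:3]` → prefix = 'DAT'
`result = len(prefix) + len(line)` → result = 7
So line = 'DATE'

Answer: 'DATE'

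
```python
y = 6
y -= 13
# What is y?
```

Trace:
`y = 6` → y = 6
`y -= 13` → y = -7
So y = -7

Answer: -7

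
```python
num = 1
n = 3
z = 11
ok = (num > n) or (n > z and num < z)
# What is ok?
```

Trace:
`num = 1` → num = 1
`n = 3` → n = 3
`z = 11` → z = 11
`ok = (num > n) or (n > z and num < z)` → ok = False
So ok = False

Answer: False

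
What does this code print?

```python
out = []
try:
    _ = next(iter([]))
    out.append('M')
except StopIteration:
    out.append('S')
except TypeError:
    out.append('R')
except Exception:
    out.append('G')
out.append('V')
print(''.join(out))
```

Execution trace: 'S' (except StopIteration) → 'V' (after the try/except). Output: SV

Answer: SV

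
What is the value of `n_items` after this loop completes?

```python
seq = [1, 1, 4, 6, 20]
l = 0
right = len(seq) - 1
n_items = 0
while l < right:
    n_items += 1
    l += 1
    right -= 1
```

Iterations until pointers meet (list length 5)
`n_items` takes the values: 0 → 1 → 2

Answer: 2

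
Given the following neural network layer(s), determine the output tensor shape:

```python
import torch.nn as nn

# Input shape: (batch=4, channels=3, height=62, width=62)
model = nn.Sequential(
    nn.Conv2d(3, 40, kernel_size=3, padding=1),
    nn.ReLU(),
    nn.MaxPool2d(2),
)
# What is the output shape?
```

Input: (4, 3, 62, 62) -> after Conv2d: (4, 40, 62, 62) -> after ReLU: (4, 40, 62, 62) -> Output: (4, 40, 31, 31)

Answer: (4, 40, 31, 31)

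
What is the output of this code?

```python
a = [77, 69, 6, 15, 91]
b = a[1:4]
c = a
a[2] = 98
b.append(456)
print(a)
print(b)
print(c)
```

Key concept: slice vs alias.
Step by step:
`a = [77, 69, 6, 15, 91]` → a = [77, 69, 6, 15, 91]
`b = a[1:4]` → b = [69, 6, 15]
`c = a` → c = [77, 69, 6, 15, 91] (same object as a)
`a[2] = 98` → a = [77, 69, 98, 15, 91] (same object as c); c = [77, 69, 98, 15, 91] (same object as a)
`b.append(456)` → b = [69, 6, 15, 456]
`print(a)` → prints [77, 69, 98, 15, 91]
`print(b)` → prints [69, 6, 15, 456]
`print(c)` → prints [77, 69, 98, 15, 91]

Answer:
[77, 69, 98, 15, 91]
[69, 6, 15, 456]
[77, 69, 98, 15, 91]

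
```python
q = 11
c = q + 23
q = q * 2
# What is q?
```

Trace:
`q = 11` → q = 11
`c = q + 23` → c = 34
`q = q * 2` → q = 22
So q = 22

Answer: 22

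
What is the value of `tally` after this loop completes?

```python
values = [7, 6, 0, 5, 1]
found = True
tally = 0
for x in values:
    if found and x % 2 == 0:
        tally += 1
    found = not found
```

Count even values at even positions
`tally` takes the values: 0 → 1

Answer: 1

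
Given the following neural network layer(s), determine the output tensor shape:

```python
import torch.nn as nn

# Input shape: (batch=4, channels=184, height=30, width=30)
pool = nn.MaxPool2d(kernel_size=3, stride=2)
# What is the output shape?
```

Input: (4, 184, 30, 30) -> Output: (4, 184, 14, 14)

Answer: (4, 184, 14, 14)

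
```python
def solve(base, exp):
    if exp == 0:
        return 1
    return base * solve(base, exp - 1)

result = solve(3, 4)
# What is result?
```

solve(3, 4) = 3 * 3 * 3 * 3 = 81

Answer: 81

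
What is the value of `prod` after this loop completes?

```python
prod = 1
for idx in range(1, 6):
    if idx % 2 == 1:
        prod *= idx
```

Product of odd numbers 1 to 5
`prod` takes the values: 1 → 3 → 15

Answer: 15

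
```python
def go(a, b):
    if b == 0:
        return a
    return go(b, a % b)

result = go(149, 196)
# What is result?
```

go(149, 196) -> go(196, 149) -> go(149, 47) -> go(47, 8) -> go(8, 7) -> go(7, 1) -> go(1, 0) -> 1

Answer: 1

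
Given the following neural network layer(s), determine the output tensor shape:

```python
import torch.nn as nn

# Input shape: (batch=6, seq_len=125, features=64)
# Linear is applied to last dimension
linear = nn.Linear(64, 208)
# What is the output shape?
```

Input: (6, 125, 64) -> Output: (6, 125, 208)

Answer: (6, 125, 208)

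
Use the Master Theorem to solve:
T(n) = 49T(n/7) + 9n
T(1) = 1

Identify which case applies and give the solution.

a=49, b=7, f(n)=9n. log_7(49) = 2. Since c=1 < 2, Case 1 applies: T(n) = Θ(n^log_b(a)) = O(n^2).

Answer: O(n^2) - Case 1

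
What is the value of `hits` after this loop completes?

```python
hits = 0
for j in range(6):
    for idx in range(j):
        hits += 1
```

Triangle number: 0+1+2+...+5
`hits` takes the values: 0 → 1 → 2 → 3 → 4 → 5 → 6 → 7 → 8 → 9 → 10 → 11 → 12 → 13 → 14 → 15

Answer: 15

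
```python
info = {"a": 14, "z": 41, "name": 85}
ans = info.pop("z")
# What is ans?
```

Trace:
`info = {"a": 14, "z": 41, "name": 85}` → info = {'a': 14, 'z': 41, 'name': 85}
`ans = info.pop("z")` → info = {'a': 14, 'name': 85}; ans = 41
So ans = 41

Answer: 41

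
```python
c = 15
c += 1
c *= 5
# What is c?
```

Trace:
`c = 15` → c = 15
`c += 1` → c = 16
`c *= 5` → c = 80
So c = 80

Answer: 80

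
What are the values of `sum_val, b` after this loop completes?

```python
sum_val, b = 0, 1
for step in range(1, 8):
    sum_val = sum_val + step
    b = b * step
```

Sum and factorial of 1 to 7
`sum_val, b` takes the values: (0, 1) → (1, 1) → (3, 1) → (3, 2) → (6, 2) → (6, 6) → (10, 6) → (10, 24) → (15, 24) → (15, 120) → (21, 120) → (21, 720) → (28, 720) → (28, 5040)

Answer: 28, 5040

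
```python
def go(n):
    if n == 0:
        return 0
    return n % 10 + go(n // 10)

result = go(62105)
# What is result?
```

Sum of digits of 62105: 5 + 0 + 1 + 2 + 6 = 14

Answer: 14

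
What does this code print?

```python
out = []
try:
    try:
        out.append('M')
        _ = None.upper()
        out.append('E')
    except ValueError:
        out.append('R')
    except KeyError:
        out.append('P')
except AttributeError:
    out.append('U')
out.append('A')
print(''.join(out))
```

Execution trace: 'M' (try body) → 'U' (outer except AttributeError) → 'A' (after the try/except). Output: MUA

Answer: MUA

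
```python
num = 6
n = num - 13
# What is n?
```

Trace:
`num = 6` → num = 6
`n = num - 13` → n = -7
So n = -7

Answer: -7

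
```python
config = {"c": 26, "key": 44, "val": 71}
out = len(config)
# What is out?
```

Trace:
`config = {"c": 26, "key": 44, "val": 71}` → config = {'c': 26, 'key': 44, 'val': 71}
`out = len(config)` → out = 3
So out = 3

Answer: 3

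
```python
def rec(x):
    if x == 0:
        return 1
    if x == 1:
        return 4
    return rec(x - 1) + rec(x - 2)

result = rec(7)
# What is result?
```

Build up from base cases: rec(0)=1, rec(1)=4, rec(2)=5, rec(3)=9, rec(4)=14, rec(5)=23, rec(6)=37, ..., rec(7)=60

Answer: 60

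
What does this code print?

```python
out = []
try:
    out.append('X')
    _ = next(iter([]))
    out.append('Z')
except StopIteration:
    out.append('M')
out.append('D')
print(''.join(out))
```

Execution trace: 'X' (try body) → 'M' (except StopIteration) → 'D' (after the try/except). Output: XMD

Answer: XMD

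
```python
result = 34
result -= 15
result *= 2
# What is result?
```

Trace:
`result = 34` → result = 34
`result -= 15` → result = 19
`result *= 2` → result = 38
So result = 38

Answer: 38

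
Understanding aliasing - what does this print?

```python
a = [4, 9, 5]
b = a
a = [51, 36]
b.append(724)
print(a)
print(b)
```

Key concept: rebinding vs mutation: a is rebound to a new list, b still points at the original.
Step by step:
`a = [4, 9, 5]` → a = [4, 9, 5]
`b = a` → b = [4, 9, 5] (same object as a)
`a = [51, 36]` → a = [51, 36]
`b.append(724)` → b = [4, 9, 5, 724]
`print(a)` → prints [51, 36]
`print(b)` → prints [4, 9, 5, 724]

Answer:
[51, 36]
[4, 9, 5, 724]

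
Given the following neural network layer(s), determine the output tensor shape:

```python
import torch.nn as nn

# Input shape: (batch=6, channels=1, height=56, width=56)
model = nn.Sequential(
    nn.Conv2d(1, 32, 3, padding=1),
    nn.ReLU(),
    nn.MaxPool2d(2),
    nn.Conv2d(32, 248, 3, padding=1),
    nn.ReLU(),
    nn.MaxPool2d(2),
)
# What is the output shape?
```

Input: (6, 1, 56, 56) -> after first Conv2d: (6, 32, 56, 56) -> after first MaxPool2d: (6, 32, 28, 28) -> after second Conv2d: (6, 248, 28, 28) -> Output: (6, 248, 14, 14)

Answer: (6, 248, 14, 14)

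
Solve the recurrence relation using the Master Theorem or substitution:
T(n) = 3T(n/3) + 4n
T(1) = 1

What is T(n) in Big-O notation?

By Master Theorem: a=3, b=3, f(n)=4n. Since log_3(3) = 1 and f(n) = Θ(n^1), Case 2 applies. T(n) = O(n log n).

Answer: O(n log n)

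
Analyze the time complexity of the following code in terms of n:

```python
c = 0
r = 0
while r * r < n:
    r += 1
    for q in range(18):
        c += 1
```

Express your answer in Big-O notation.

Each loop level contributes: √n × 1. Multiplying the contributions gives O(√n).

Answer: O(√n)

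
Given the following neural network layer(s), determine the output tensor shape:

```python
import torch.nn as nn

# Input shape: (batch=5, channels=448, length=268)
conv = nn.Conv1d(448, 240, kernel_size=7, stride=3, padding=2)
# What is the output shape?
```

Input: (5, 448, 268) -> Output: (5, 240, 89)

Answer: (5, 240, 89)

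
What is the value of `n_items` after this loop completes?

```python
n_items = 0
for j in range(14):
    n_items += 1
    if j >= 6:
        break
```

Loop breaks when j reaches 6, n_items is 7
`n_items` takes the values: 0 → 1 → 2 → 3 → 4 → 5 → 6 → 7

Answer: 7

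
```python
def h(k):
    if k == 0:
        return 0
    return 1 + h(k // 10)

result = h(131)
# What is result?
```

Count of digits of 131: 3

Answer: 3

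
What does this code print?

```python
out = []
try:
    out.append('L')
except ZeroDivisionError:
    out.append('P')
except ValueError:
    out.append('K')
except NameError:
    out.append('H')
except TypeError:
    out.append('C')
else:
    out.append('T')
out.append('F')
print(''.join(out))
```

Execution trace: 'L' (try body, no exception) → 'T' (else) → 'F' (after the try/except). Output: LTF

Answer: LTF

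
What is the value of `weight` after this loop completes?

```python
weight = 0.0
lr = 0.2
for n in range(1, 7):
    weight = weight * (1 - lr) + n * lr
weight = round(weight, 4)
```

Moving average with lr=0.2
`weight` takes the values: 0.0 → 0.2 → 0.56 → 1.048 → 1.6384 → 2.31072 → 3.048576 → 3.0486

Answer: 3.0486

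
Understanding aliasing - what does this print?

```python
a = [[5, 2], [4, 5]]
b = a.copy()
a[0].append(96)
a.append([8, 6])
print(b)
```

Key concept: shallow copy with nested lists.
Step by step:
`a = [[5, 2], [4, 5]]` → a = [[5, 2], [4, 5]]
`b = a.copy()` → b = [[5, 2], [4, 5]]
`a[0].append(96)` → a = [[5, 2, 96], [4, 5]]; b = [[5, 2, 96], [4, 5]]
`a.append([8, 6])` → a = [[5, 2, 96], [4, 5], [8, 6]]
`print(b)` → prints [[5, 2, 96], [4, 5]]

Answer: [[5, 2, 96], [4, 5]]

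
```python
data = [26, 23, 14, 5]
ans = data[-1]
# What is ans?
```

Trace:
`data = [26, 23, 14, 5]` → data = [26, 23, 14, 5]
`ans = data[-1]` → ans = 5
So ans = 5

Answer: 5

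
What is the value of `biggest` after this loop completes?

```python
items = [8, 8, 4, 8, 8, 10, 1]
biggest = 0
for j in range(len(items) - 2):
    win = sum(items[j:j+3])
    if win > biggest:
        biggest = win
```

Max sum of 3-element window in [8, 8, 4, 8, 8, 10, 1]
`biggest` takes the values: 0 → 20 → 26

Answer: 26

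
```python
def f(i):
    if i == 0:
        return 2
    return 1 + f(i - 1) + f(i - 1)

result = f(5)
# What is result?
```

f(i) = 1 + 2·f(i-1), f(0)=2. Closed form: (2+1)·2^5 - 1 = 95.

Answer: 95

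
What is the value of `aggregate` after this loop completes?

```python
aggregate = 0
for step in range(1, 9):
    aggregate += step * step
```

Sum of squares 1² to 8² = 204
`aggregate` takes the values: 0 → 1 → 5 → 14 → 30 → 55 → 91 → 140 → 204

Answer: 204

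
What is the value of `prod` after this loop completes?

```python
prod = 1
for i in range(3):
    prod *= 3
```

3^3 = 27
`prod` takes the values: 1 → 3 → 9 → 27

Answer: 27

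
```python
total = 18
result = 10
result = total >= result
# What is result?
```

Trace:
`total = 18` → total = 18
`result = 10` → result = 10
`result = total >= result` → result = True
So result = True

Answer: True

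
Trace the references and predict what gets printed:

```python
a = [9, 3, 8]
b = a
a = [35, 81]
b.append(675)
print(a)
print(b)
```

Key concept: rebinding vs mutation: a is rebound to a new list, b still points at the original.
Step by step:
`a = [9, 3, 8]` → a = [9, 3, 8]
`b = a` → b = [9, 3, 8] (same object as a)
`a = [35, 81]` → a = [35, 81]
`b.append(675)` → b = [9, 3, 8, 675]
`print(a)` → prints [35, 81]
`print(b)` → prints [9, 3, 8, 675]

Answer:
[35, 81]
[9, 3, 8, 675]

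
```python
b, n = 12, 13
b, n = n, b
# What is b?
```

Trace:
`b, n = 12, 13` → b = 12; n = 13
`b, n = n, b` → b = 13; n = 12
So b = 13

Answer: 13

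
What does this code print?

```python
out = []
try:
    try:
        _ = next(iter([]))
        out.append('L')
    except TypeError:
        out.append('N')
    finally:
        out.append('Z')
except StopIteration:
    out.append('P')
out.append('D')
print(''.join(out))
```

Execution trace: 'Z' (finally) → 'P' (outer except StopIteration) → 'D' (after the try/except). Output: ZPD

Answer: ZPD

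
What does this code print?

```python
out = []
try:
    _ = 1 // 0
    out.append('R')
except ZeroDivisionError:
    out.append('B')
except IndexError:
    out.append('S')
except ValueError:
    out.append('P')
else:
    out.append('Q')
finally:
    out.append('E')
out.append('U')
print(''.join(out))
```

Execution trace: 'B' (except ZeroDivisionError) → 'E' (finally) → 'U' (after the try/except). Output: BEU

Answer: BEU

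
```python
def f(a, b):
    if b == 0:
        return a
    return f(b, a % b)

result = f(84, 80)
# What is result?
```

f(84, 80) -> f(80, 4) -> f(4, 0) -> 4

Answer: 4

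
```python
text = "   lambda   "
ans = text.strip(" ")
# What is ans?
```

Trace:
`text = "   lambda   "` → text = '   lambda   '
`ans = text.strip(" ")` → ans = 'lambda'
So ans = 'lambda'

Answer: 'lambda'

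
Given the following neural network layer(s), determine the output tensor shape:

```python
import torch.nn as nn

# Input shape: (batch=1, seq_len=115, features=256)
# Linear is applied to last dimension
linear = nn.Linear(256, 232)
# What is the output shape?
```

Input: (1, 115, 256) -> Output: (1, 115, 232)

Answer: (1, 115, 232)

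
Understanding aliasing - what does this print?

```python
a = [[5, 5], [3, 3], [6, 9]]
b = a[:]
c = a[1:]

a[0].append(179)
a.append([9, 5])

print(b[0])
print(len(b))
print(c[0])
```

Key concept: slice with nested mutation.
Step by step:
`a = [[5, 5], [3, 3], [6, 9]]` → a = [[5, 5], [3, 3], [6, 9]]
`b = a[:]` → b = [[5, 5], [3, 3], [6, 9]]
`c = a[1:]` → c = [[3, 3], [6, 9]]
`a[0].append(179)` → a = [[5, 5, 179], [3, 3], [6, 9]]; b = [[5, 5, 179], [3, 3], [6, 9]]
`a.append([9, 5])` → a = [[5, 5, 179], [3, 3], [6, 9], [9, 5]]
`print(b[0])` → prints [5, 5, 179]
`print(len(b))` → prints 3
`print(c[0])` → prints [3, 3]

Answer:
[5, 5, 179]
3
[3, 3]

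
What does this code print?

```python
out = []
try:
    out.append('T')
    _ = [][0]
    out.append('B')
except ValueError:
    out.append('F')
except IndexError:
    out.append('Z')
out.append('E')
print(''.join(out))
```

Execution trace: 'T' (try body) → 'Z' (except IndexError) → 'E' (after the try/except). Output: TZE

Answer: TZE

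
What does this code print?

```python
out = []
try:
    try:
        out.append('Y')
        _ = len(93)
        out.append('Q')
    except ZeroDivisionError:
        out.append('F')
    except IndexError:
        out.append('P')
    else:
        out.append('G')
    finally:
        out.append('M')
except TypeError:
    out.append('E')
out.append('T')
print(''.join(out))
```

Execution trace: 'Y' (try body) → 'M' (finally) → 'E' (outer except TypeError) → 'T' (after the try/except). Output: YMET

Answer: YMET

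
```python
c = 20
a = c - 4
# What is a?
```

Trace:
`c = 20` → c = 20
`a = c - 4` → a = 16
So a = 16

Answer: 16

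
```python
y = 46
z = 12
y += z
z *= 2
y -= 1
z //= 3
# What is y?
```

Trace:
`y = 46` → y = 46
`z = 12` → z = 12
`y += z` → y = 58
`z *= 2` → z = 24
`y -= 1` → y = 57
`z //= 3` → z = 8
So y = 57

Answer: 57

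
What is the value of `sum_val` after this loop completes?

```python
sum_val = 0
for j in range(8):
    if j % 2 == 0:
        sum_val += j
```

Sum of even numbers 0 to 7
`sum_val` takes the values: 0 → 2 → 6 → 12

Answer: 12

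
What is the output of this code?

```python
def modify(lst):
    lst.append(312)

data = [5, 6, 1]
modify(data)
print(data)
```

Key concept: function modifies passed list.
Step by step:
`data = [5, 6, 1]` → data = [5, 6, 1]
`modify(data)` → data = [5, 6, 1, 312]
`print(data)` → prints [5, 6, 1, 312]

Answer: [5, 6, 1, 312]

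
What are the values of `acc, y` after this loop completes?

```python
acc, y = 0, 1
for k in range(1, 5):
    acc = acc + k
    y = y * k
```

Sum and factorial of 1 to 4
`acc, y` takes the values: (0, 1) → (1, 1) → (3, 1) → (3, 2) → (6, 2) → (6, 6) → (10, 6) → (10, 24)

Answer: 10, 24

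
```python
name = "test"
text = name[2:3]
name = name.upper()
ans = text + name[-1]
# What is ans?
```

Trace:
`name = "test"` → name = 'test'
`text = name[2:3]` → text = 's'
`name = name.upper()` → name = 'TEST'
`ans = text + name[-1]` → ans = 'sT'
So ans = 'sT'

Answer: 'sT'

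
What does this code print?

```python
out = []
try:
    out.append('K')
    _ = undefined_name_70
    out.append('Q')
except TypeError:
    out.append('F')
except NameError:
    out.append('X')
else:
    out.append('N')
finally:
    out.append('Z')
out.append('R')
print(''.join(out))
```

Execution trace: 'K' (try body) → 'X' (except NameError) → 'Z' (finally) → 'R' (after the try/except). Output: KXZR

Answer: KXZR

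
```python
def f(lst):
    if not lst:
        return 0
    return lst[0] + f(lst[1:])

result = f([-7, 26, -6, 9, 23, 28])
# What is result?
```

(-7) + 26 + (-6) + 9 + 23 + 28 + 0 = 73

Answer: 73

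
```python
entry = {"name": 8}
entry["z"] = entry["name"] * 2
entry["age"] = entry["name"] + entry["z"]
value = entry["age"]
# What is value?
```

Trace:
`entry = {"name": 8}` → entry = {'name': 8}
`entry["z"] = entry["name"] * 2` → entry = {'name': 8, 'z': 16}
`entry["age"] = entry["name"] + entry["z"]` → entry = {'name': 8, 'z': 16, 'age': 24}
`value = entry["age"]` → value = 24
So value = 24

Answer: 24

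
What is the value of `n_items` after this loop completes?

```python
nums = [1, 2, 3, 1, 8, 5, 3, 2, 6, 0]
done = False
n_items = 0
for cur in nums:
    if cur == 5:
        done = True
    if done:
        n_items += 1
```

Count elements after first 5 in [1, 2, 3, 1, 8, 5, 3, 2, 6, 0]
`n_items` takes the values: 0 → 1 → 2 → 3 → 4 → 5

Answer: 5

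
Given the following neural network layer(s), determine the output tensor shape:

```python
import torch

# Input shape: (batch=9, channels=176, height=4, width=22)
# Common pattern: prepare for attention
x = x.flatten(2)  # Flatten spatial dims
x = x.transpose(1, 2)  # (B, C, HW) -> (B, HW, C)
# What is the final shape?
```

Input: (9, 176, 4, 22) -> after flatten(2): (9, 176, 88) -> Output: (9, 88, 176)

Answer: (9, 88, 176)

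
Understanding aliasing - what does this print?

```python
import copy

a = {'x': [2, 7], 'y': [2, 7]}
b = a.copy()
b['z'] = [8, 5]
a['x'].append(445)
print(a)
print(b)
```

Key concept: shallow copy of dict with mutable values.
Step by step:
`a = {'x': [2, 7], 'y': [2, 7]}` → a = {'x': [2, 7], 'y': [2, 7]}
`b = a.copy()` → b = {'x': [2, 7], 'y': [2, 7]}
`b['z'] = [8, 5]` → b = {'x': [2, 7], 'y': [2, 7], 'z': [8, 5]}
`a['x'].append(445)` → a = {'x': [2, 7, 445], 'y': [2, 7]}; b = {'x': [2, 7, 445], 'y': [2, 7], 'z': [8, 5]}
`print(a)` → prints {'x': [2, 7, 445], 'y': [2, 7]}
`print(b)` → prints {'x': [2, 7, 445], 'y': [2, 7], 'z': [8, 5]}

Answer:
{'x': [2, 7, 445], 'y': [2, 7]}
{'x': [2, 7, 445], 'y': [2, 7], 'z': [8, 5]}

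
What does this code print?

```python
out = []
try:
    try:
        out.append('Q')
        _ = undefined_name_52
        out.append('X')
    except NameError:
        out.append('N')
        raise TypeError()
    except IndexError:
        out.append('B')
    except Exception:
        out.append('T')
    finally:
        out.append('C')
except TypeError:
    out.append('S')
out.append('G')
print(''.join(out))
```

Execution trace: 'Q' (inner try body) → 'N' (inner except NameError) → 'C' (inner finally) → 'S' (outer except TypeError) → 'G' (after the try/except). Output: QNCSG

Answer: QNCSG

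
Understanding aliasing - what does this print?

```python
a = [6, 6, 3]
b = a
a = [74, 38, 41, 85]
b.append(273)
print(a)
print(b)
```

Key concept: rebinding vs mutation: a is rebound to a new list, b still points at the original.
Step by step:
`a = [6, 6, 3]` → a = [6, 6, 3]
`b = a` → b = [6, 6, 3] (same object as a)
`a = [74, 38, 41, 85]` → a = [74, 38, 41, 85]
`b.append(273)` → b = [6, 6, 3, 273]
`print(a)` → prints [74, 38, 41, 85]
`print(b)` → prints [6, 6, 3, 273]

Answer:
[74, 38, 41, 85]
[6, 6, 3, 273]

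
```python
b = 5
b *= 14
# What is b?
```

Trace:
`b = 5` → b = 5
`b *= 14` → b = 70
So b = 70

Answer: 70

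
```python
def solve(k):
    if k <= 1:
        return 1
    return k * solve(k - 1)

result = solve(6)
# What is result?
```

solve(6) = 6 * 5 * 4 * 3 * 2 * 1 = 720

Answer: 720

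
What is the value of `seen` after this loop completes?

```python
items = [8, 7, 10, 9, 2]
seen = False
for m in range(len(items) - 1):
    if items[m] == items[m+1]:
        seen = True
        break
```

Check consecutive duplicates in [8, 7, 10, 9, 2]
`seen` takes the values: False

Answer: False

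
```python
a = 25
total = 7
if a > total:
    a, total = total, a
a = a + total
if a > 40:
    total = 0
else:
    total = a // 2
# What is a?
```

Trace:
`a = 25` → a = 25
`total = 7` → total = 7
`if a > total: ...` → a > total is True → a = 7; total = 25
`a = a + total` → a = 32
`if a > 40: ...` → a > 40 is False, take else branch → total = 16
So a = 32

Answer: 32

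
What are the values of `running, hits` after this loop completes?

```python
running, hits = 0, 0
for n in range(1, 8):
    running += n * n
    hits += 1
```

Sum of squares and count
`running, hits` takes the values: (0, 0) → (1, 0) → (1, 1) → (5, 1) → (5, 2) → (14, 2) → (14, 3) → (30, 3) → (30, 4) → (55, 4) → (55, 5) → (91, 5) → (91, 6) → (140, 6) → (140, 7)

Answer: 140, 7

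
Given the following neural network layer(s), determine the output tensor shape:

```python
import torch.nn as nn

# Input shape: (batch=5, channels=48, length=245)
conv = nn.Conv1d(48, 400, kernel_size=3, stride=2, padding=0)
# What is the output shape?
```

Input: (5, 48, 245) -> Output: (5, 400, 122)

Answer: (5, 400, 122)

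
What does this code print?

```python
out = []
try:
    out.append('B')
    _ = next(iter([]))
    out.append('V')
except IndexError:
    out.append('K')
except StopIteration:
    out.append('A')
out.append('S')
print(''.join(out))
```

Execution trace: 'B' (try body) → 'A' (except StopIteration) → 'S' (after the try/except). Output: BAS

Answer: BAS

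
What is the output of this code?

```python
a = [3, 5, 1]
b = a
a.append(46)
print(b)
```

Key concept: basic list aliasing.
Step by step:
`a = [3, 5, 1]` → a = [3, 5, 1]
`b = a` → b = [3, 5, 1] (same object as a)
`a.append(46)` → a = [3, 5, 1, 46] (same object as b); b = [3, 5, 1, 46] (same object as a)
`print(b)` → prints [3, 5, 1, 46]

Answer: [3, 5, 1, 46]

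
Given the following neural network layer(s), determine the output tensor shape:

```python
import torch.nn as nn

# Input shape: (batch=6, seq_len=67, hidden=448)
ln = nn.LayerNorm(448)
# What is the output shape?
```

Input: (6, 67, 448) -> Output: (6, 67, 448)

Answer: (6, 67, 448)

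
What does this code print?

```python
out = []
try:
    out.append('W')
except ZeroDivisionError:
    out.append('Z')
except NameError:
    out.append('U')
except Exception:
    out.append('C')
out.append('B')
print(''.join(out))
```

Execution trace: 'W' (try body, no exception) → 'B' (after the try/except). Output: WB

Answer: WB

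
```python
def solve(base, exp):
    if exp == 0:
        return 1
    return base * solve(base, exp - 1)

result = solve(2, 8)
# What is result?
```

solve(2, 8) = 2 * 2 * 2 * 2 * 2 * 2 * 2 * 2 = 256

Answer: 256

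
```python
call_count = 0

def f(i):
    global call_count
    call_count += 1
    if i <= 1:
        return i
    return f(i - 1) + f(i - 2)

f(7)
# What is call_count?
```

Calls(i) = 1 + Calls(i-1) + Calls(i-2); Calls(0)=Calls(1)=1. For i=7 this gives 41.

Answer: 41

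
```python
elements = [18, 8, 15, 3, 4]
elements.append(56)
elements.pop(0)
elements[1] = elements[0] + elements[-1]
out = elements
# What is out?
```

Trace:
`elements = [18, 8, 15, 3, 4]` → elements = [18, 8, 15, 3, 4]
`elements.append(56)` → elements = [18, 8, 15, 3, 4, 56]
`elements.pop(0)` → elements = [8, 15, 3, 4, 56]
`elements[1] = elements[0] + elements[-1]` → elements = [8, 64, 3, 4, 56]
`out = elements` → out = [8, 64, 3, 4, 56]
So out = [8, 64, 3, 4, 56]

Answer: [8, 64, 3, 4, 56]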